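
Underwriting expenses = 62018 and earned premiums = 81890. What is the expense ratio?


Expense ratio = expenses / premiums
= 62018 / 81890
= 0.7573


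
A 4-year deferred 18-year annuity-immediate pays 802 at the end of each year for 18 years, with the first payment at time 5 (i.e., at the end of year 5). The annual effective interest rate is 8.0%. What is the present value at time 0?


PV at time 4 of the 18-year annuity-immediate:
a_n = 802 * (1-(1+0.08)^(-18))/0.08 = 7516.2535
Discount back 4 years to time 0:
PV = 7516.2535 * (1+0.08)^(-4)
= 7516.2535 * 0.73503
= 5524.6707


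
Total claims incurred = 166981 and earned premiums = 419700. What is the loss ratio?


Loss ratio = claims / premiums
= 166981 / 419700
= 0.3979


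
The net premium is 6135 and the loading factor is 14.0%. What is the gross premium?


Gross = net * (1 + loading)
= 6135 * (1 + 0.14)
= 6135 * 1.14
= 6993.9


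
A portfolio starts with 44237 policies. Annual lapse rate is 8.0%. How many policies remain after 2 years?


remaining = initial * (1 - lapse)^years
= 44237 * (1 - 0.08)^2
= 44237 * 0.8464
= 37442.1968


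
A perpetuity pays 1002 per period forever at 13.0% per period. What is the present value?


PV = PMT / i
= 1002 / 0.13
= 7707.6923


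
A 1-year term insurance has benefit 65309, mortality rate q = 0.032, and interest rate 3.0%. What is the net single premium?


NSP = benefit * q * v
v = 1/(1+i) = 0.970874
NSP = 65309 * 0.032 * 0.970874
= 2029.0175


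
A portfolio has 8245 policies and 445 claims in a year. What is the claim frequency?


frequency = claims / policies
= 445 / 8245
= 0.054


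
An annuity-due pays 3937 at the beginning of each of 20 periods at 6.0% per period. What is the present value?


PV_due = PMT * (1-(1+i)^(-n))/i * (1+i)
PV_immediate = 45157.0798
PV_due = 45157.0798 * 1.06
= 47866.5046


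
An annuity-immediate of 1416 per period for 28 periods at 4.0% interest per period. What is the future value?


FV = PMT * ((1+i)^n - 1) / i
= 1416 * ((1.04)^28 - 1) / 0.04
= 1416 * (2.998703 - 1) / 0.04
= 70754.0975


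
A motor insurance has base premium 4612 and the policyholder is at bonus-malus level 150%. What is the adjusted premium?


adjusted = base * BM_level / 100
= 4612 * 150 / 100
= 4612 * 1.5
= 6918.0


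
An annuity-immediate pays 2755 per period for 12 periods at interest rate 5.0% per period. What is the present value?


PV = PMT * (1 - (1+i)^(-n)) / i
= 2755 * (1 - (1+0.05)^(-12)) / 0.05
= 2755 * (1 - 0.556837) / 0.05
= 2755 * 8.863252
= 24418.2583


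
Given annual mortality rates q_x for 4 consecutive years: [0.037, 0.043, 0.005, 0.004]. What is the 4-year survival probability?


p_k = 1 - q_k for each year
Survival = product of (1 - q_k)
= 0.963 * 0.957 * 0.995 * 0.996
= 0.9133


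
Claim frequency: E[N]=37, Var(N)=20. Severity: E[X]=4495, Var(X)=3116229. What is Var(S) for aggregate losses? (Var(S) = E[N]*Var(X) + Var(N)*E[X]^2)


Var(S) = E[N]*Var(X) + Var(N)*E[X]^2
= 37*3116229 + 20*4495^2
= 115300473 + 404100500
= 5.1940e+08


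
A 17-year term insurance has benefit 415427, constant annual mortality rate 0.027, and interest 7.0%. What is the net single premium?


NSP = benefit * sum_{k=0}^{n-1} k_p_x * q * v^(k+1)
With constant q=0.027, v=0.934579
Sum = 0.223017
NSP = 415427 * 0.223017
= 92647.3981


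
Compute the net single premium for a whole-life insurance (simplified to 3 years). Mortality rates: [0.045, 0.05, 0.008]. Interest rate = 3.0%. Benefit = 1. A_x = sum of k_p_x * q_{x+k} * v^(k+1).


v = 0.970874
Year 0: k_p_x=1.0, q=0.045, term=0.043689
Year 1: k_p_x=0.955, q=0.05, term=0.045009
Year 2: k_p_x=0.90725, q=0.008, term=0.006642
A_x = 0.0953


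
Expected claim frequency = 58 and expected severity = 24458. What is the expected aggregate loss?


E[S] = E[N] * E[X]
= 58 * 24458
= 1.4186e+06


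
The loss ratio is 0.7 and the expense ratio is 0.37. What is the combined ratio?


Combined ratio = loss ratio + expense ratio
= 0.7 + 0.37
= 1.07


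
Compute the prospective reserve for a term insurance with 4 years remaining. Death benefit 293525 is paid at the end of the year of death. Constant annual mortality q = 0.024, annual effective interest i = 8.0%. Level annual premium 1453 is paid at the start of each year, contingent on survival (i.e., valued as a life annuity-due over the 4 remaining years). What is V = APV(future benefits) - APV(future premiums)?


v = 1/(1+i) = 0.925926
APV(future benefits) per unit = sum_{k=0}^{3} k_p_x * q * v^(k+1) = 0.076854
APV(future benefits) = 293525 * 0.076854 = 22558.5128
Life annuity-due factor ä_{x:4} = sum_{k=0}^{3} k_p_x * v^k = 3.458421
APV(future premiums) = 1453 * 3.458421 = 5025.086
V = 22558.5128 - 5025.086
= 17533.4268


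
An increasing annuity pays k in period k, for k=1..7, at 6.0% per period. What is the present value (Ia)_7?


(Ia)_n = sum_{k=1}^{n} k * v^k, v = 1/(1+i)
v = 0.943396
Sum computed term by term:
(Ia)_7 = 21.0321


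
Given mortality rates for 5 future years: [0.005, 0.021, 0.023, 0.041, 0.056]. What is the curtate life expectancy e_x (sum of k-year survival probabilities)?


e_x = sum_{k=1}^{n} k_p_x
k_p_x values:
  1_p_x = 0.995
  2_p_x = 0.974105
  3_p_x = 0.951701
  4_p_x = 0.912681
  5_p_x = 0.861571
e_x = 4.6951


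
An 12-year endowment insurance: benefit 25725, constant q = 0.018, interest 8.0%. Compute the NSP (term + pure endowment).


Term component = 3216.1204
Pure endowment = 12_p_x * v^12 * benefit = 0.804151 * 0.397114 * 25725 = 8215.0114
NSP = 11431.1318


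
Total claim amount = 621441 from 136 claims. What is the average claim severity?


severity = total / number
= 621441 / 136
= 4569.4191


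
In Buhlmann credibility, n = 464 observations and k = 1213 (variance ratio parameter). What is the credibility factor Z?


Z = n / (n + k)
= 464 / (464 + 1213)
= 464 / 1677
= 0.2767


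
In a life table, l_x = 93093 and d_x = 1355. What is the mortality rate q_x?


q_x = d_x / l_x
= 1355 / 93093
= 0.0146


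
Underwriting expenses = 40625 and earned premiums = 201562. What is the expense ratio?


Expense ratio = expenses / premiums
= 40625 / 201562
= 0.2016


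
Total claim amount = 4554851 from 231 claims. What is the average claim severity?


severity = total / number
= 4554851 / 231
= 19717.9697


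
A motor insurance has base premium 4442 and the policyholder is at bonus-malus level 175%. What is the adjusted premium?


adjusted = base * BM_level / 100
= 4442 * 175 / 100
= 4442 * 1.75
= 7773.5


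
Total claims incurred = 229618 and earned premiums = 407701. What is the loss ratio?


Loss ratio = claims / premiums
= 229618 / 407701
= 0.5632


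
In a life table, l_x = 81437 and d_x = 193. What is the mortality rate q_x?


q_x = d_x / l_x
= 193 / 81437
= 0.0024


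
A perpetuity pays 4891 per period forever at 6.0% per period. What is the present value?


PV = PMT / i
= 4891 / 0.06
= 81516.6667


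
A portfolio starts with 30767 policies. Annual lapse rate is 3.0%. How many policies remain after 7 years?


remaining = initial * (1 - lapse)^years
= 30767 * (1 - 0.03)^7
= 30767 * 0.807983
= 24859.2082


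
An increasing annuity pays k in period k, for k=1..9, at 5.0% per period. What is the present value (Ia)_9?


(Ia)_n = sum_{k=1}^{n} k * v^k, v = 1/(1+i)
v = 0.952381
Sum computed term by term:
(Ia)_9 = 33.2347


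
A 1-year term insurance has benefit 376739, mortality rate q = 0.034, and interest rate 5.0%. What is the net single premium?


NSP = benefit * q * v
v = 1/(1+i) = 0.952381
NSP = 376739 * 0.034 * 0.952381
= 12199.1676


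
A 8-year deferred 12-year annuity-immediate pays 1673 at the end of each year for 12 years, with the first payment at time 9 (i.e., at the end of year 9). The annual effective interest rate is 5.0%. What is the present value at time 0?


PV at time 8 of the 12-year annuity-immediate:
a_n = 1673 * (1-(1+0.05)^(-12))/0.05 = 14828.22
Discount back 8 years to time 0:
PV = 14828.22 * (1+0.05)^(-8)
= 14828.22 * 0.676839
= 10036.323


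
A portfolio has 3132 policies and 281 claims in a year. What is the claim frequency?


frequency = claims / policies
= 281 / 3132
= 0.0897


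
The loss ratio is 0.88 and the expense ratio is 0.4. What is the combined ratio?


Combined ratio = loss ratio + expense ratio
= 0.88 + 0.4
= 1.28


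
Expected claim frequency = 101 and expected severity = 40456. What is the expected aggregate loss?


E[S] = E[N] * E[X]
= 101 * 40456
= 4.0861e+06


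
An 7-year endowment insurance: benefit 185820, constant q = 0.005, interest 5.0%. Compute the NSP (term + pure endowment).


Term component = 5301.3179
Pure endowment = 7_p_x * v^7 * benefit = 0.965521 * 0.710681 * 185820 = 127505.5026
NSP = 132806.8205


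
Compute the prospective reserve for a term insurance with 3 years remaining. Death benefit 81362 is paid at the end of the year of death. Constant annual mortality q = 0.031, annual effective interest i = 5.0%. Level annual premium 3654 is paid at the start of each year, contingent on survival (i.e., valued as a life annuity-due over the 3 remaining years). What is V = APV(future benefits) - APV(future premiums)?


v = 1/(1+i) = 0.952381
APV(future benefits) per unit = sum_{k=0}^{2} k_p_x * q * v^(k+1) = 0.081914
APV(future benefits) = 81362 * 0.081914 = 6664.7253
Life annuity-due factor ä_{x:3} = sum_{k=0}^{2} k_p_x * v^k = 2.774522
APV(future premiums) = 3654 * 2.774522 = 10138.105
V = 6664.7253 - 10138.105
= -3473.3797


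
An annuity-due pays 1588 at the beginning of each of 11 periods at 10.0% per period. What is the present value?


PV_due = PMT * (1-(1+i)^(-n))/i * (1+i)
PV_immediate = 10314.1569
PV_due = 10314.1569 * 1.1
= 11345.5726


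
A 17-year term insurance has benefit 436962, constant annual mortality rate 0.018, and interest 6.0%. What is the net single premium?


NSP = benefit * sum_{k=0}^{n-1} k_p_x * q * v^(k+1)
With constant q=0.018, v=0.943396
Sum = 0.167837
NSP = 436962 * 0.167837
= 73338.3685


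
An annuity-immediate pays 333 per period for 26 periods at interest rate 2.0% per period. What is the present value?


PV = PMT * (1 - (1+i)^(-n)) / i
= 333 * (1 - (1+0.02)^(-26)) / 0.02
= 333 * (1 - 0.597579) / 0.02
= 333 * 20.121036
= 6700.3049


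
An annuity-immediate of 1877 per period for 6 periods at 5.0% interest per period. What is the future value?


FV = PMT * ((1+i)^n - 1) / i
= 1877 * ((1.05)^6 - 1) / 0.05
= 1877 * (1.340096 - 1) / 0.05
= 12767.1903


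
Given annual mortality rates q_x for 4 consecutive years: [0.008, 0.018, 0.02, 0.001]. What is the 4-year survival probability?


p_k = 1 - q_k for each year
Survival = product of (1 - q_k)
= 0.992 * 0.982 * 0.98 * 0.999
= 0.9537


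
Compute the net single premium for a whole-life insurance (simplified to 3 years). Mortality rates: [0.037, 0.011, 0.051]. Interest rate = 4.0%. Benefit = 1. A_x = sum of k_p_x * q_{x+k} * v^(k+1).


v = 0.961538
Year 0: k_p_x=1.0, q=0.037, term=0.035577
Year 1: k_p_x=0.963, q=0.011, term=0.009794
Year 2: k_p_x=0.952407, q=0.051, term=0.043181
A_x = 0.0886


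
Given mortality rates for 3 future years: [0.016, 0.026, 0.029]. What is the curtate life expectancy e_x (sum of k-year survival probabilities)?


e_x = sum_{k=1}^{n} k_p_x
k_p_x values:
  1_p_x = 0.984
  2_p_x = 0.958416
  3_p_x = 0.930622
e_x = 2.873


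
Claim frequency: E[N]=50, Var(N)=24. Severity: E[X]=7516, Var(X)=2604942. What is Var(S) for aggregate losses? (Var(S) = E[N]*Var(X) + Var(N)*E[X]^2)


Var(S) = E[N]*Var(X) + Var(N)*E[X]^2
= 50*2604942 + 24*7516^2
= 130247100 + 1355766144
= 1.4860e+09


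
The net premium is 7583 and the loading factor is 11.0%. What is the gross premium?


Gross = net * (1 + loading)
= 7583 * (1 + 0.11)
= 7583 * 1.11
= 8417.13


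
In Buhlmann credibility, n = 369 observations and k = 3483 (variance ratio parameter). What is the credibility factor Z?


Z = n / (n + k)
= 369 / (369 + 3483)
= 369 / 3852
= 0.0958


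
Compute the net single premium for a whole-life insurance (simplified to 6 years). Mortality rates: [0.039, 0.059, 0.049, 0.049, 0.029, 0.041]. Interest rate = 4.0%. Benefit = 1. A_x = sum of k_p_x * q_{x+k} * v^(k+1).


v = 0.961538
Year 0: k_p_x=1.0, q=0.039, term=0.0375
Year 1: k_p_x=0.961, q=0.059, term=0.052421
Year 2: k_p_x=0.904301, q=0.049, term=0.039392
Year 3: k_p_x=0.85999, q=0.049, term=0.036021
Year 4: k_p_x=0.817851, q=0.029, term=0.019494
Year 5: k_p_x=0.794133, q=0.041, term=0.025732
A_x = 0.2106


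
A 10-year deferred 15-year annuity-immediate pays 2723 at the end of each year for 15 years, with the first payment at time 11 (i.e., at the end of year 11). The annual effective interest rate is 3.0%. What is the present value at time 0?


PV at time 10 of the 15-year annuity-immediate:
a_n = 2723 * (1-(1+0.03)^(-15))/0.03 = 32506.9972
Discount back 10 years to time 0:
PV = 32506.9972 * (1+0.03)^(-10)
= 32506.9972 * 0.744094
= 24188.2588


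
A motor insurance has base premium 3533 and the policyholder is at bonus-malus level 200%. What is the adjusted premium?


adjusted = base * BM_level / 100
= 3533 * 200 / 100
= 3533 * 2.0
= 7066.0


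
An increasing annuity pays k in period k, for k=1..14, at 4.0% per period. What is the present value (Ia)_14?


(Ia)_n = sum_{k=1}^{n} k * v^k, v = 1/(1+i)
v = 0.961538
Sum computed term by term:
(Ia)_14 = 72.5249


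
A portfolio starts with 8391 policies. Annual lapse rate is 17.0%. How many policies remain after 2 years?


remaining = initial * (1 - lapse)^years
= 8391 * (1 - 0.17)^2
= 8391 * 0.6889
= 5780.5599


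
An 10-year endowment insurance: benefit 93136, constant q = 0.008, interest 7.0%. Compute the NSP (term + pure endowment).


Term component = 5071.2352
Pure endowment = 10_p_x * v^10 * benefit = 0.922819 * 0.508349 * 93136 = 43691.4569
NSP = 48762.6921


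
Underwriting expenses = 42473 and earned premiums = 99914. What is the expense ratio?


Expense ratio = expenses / premiums
= 42473 / 99914
= 0.4251


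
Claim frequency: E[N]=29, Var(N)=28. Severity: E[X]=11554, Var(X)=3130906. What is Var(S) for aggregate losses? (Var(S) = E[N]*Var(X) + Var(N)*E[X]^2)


Var(S) = E[N]*Var(X) + Var(N)*E[X]^2
= 29*3130906 + 28*11554^2
= 90796274 + 3737857648
= 3.8287e+09


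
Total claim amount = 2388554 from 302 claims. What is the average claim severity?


severity = total / number
= 2388554 / 302
= 7909.1192


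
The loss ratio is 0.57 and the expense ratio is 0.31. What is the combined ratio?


Combined ratio = loss ratio + expense ratio
= 0.57 + 0.31
= 0.88


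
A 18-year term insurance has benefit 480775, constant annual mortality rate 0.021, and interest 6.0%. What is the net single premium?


NSP = benefit * sum_{k=0}^{n-1} k_p_x * q * v^(k+1)
With constant q=0.021, v=0.943396
Sum = 0.19727
NSP = 480775 * 0.19727
= 94842.4357


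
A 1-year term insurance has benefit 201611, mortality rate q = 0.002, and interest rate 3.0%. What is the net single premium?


NSP = benefit * q * v
v = 1/(1+i) = 0.970874
NSP = 201611 * 0.002 * 0.970874
= 391.4777


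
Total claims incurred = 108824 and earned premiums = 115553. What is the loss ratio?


Loss ratio = claims / premiums
= 108824 / 115553
= 0.9418


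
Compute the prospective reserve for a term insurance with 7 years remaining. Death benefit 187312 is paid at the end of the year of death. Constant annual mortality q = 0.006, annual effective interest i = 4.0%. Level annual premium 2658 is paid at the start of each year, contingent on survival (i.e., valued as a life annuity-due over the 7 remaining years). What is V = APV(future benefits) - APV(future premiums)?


v = 1/(1+i) = 0.961538
APV(future benefits) per unit = sum_{k=0}^{6} k_p_x * q * v^(k+1) = 0.035404
APV(future benefits) = 187312 * 0.035404 = 6631.5765
Life annuity-due factor ä_{x:7} = sum_{k=0}^{6} k_p_x * v^k = 6.136677
APV(future premiums) = 2658 * 6.136677 = 16311.2877
V = 6631.5765 - 16311.2877
= -9679.7112


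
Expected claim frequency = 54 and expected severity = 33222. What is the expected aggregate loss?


E[S] = E[N] * E[X]
= 54 * 33222
= 1.7940e+06


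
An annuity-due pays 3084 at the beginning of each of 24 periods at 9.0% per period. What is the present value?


PV_due = PMT * (1-(1+i)^(-n))/i * (1+i)
PV_immediate = 29935.1907
PV_due = 29935.1907 * 1.09
= 32629.3579


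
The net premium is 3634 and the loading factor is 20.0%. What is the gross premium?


Gross = net * (1 + loading)
= 3634 * (1 + 0.2)
= 3634 * 1.2
= 4360.8


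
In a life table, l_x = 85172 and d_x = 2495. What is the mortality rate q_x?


q_x = d_x / l_x
= 2495 / 85172
= 0.0293


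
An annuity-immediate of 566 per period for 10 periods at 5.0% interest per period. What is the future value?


FV = PMT * ((1+i)^n - 1) / i
= 566 * ((1.05)^10 - 1) / 0.05
= 566 * (1.628895 - 1) / 0.05
= 7119.0872


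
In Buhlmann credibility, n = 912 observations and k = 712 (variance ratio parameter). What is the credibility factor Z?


Z = n / (n + k)
= 912 / (912 + 712)
= 912 / 1624
= 0.5616


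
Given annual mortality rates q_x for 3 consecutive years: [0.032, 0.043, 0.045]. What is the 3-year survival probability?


p_k = 1 - q_k for each year
Survival = product of (1 - q_k)
= 0.968 * 0.957 * 0.955
= 0.8847


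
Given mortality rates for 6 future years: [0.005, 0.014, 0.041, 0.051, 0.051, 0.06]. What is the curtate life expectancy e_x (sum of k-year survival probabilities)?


e_x = sum_{k=1}^{n} k_p_x
k_p_x values:
  1_p_x = 0.995
  2_p_x = 0.98107
  3_p_x = 0.940846
  4_p_x = 0.892863
  5_p_x = 0.847327
  6_p_x = 0.796487
e_x = 5.4536


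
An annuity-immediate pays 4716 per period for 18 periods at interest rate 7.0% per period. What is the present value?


PV = PMT * (1 - (1+i)^(-n)) / i
= 4716 * (1 - (1+0.07)^(-18)) / 0.07
= 4716 * (1 - 0.295864) / 0.07
= 4716 * 10.059087
= 47438.6539


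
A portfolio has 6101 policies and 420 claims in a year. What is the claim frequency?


frequency = claims / policies
= 420 / 6101
= 0.0688


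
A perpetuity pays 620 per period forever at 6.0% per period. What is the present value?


PV = PMT / i
= 620 / 0.06
= 10333.3333


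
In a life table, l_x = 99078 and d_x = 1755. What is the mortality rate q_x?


q_x = d_x / l_x
= 1755 / 99078
= 0.0177


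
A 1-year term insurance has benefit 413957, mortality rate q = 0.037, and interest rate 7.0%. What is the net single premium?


NSP = benefit * q * v
v = 1/(1+i) = 0.934579
NSP = 413957 * 0.037 * 0.934579
= 14314.4009


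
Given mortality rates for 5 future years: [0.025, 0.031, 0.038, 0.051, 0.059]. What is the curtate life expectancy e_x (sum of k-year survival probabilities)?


e_x = sum_{k=1}^{n} k_p_x
k_p_x values:
  1_p_x = 0.975
  2_p_x = 0.944775
  3_p_x = 0.908874
  4_p_x = 0.862521
  5_p_x = 0.811632
e_x = 4.5028


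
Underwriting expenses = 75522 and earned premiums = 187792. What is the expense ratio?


Expense ratio = expenses / premiums
= 75522 / 187792
= 0.4022


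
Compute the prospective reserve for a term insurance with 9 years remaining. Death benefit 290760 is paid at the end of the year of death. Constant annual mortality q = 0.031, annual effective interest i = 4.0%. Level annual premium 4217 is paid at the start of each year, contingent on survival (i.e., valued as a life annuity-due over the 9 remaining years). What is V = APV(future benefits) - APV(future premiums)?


v = 1/(1+i) = 0.961538
APV(future benefits) per unit = sum_{k=0}^{8} k_p_x * q * v^(k+1) = 0.205564
APV(future benefits) = 290760 * 0.205564 = 59769.7014
Life annuity-due factor ä_{x:9} = sum_{k=0}^{8} k_p_x * v^k = 6.896331
APV(future premiums) = 4217 * 6.896331 = 29081.8261
V = 59769.7014 - 29081.8261
= 30687.8754


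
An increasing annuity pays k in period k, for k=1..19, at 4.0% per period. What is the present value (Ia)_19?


(Ia)_n = sum_{k=1}^{n} k * v^k, v = 1/(1+i)
v = 0.961538
Sum computed term by term:
(Ia)_19 = 116.0273


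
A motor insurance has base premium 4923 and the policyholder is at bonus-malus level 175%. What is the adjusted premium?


adjusted = base * BM_level / 100
= 4923 * 175 / 100
= 4923 * 1.75
= 8615.25


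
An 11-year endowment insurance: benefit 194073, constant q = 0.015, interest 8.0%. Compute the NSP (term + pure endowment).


Term component = 19513.7502
Pure endowment = 11_p_x * v^11 * benefit = 0.846834 * 0.428883 * 194073 = 70485.9154
NSP = 89999.6656


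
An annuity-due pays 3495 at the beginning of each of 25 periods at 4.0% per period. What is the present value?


PV_due = PMT * (1-(1+i)^(-n))/i * (1+i)
PV_immediate = 54599.1694
PV_due = 54599.1694 * 1.04
= 56783.1362


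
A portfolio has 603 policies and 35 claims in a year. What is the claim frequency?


frequency = claims / policies
= 35 / 603
= 0.058


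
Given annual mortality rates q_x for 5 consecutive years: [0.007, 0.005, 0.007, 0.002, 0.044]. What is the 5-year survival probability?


p_k = 1 - q_k for each year
Survival = product of (1 - q_k)
= 0.993 * 0.995 * 0.993 * 0.998 * 0.956
= 0.9361


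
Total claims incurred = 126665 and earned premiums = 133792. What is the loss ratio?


Loss ratio = claims / premiums
= 126665 / 133792
= 0.9467


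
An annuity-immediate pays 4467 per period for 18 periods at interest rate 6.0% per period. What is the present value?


PV = PMT * (1 - (1+i)^(-n)) / i
= 4467 * (1 - (1+0.06)^(-18)) / 0.06
= 4467 * (1 - 0.350344) / 0.06
= 4467 * 10.827603
= 48366.9048


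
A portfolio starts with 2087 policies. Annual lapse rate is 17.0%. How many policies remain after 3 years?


remaining = initial * (1 - lapse)^years
= 2087 * (1 - 0.17)^3
= 2087 * 0.571787
= 1193.3195


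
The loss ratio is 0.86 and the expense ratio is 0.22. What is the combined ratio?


Combined ratio = loss ratio + expense ratio
= 0.86 + 0.22
= 1.08


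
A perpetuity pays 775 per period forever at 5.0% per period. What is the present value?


PV = PMT / i
= 775 / 0.05
= 15500.0


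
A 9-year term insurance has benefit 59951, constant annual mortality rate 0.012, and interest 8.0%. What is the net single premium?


NSP = benefit * sum_{k=0}^{n-1} k_p_x * q * v^(k+1)
With constant q=0.012, v=0.925926
Sum = 0.071903
NSP = 59951 * 0.071903
= 4310.6538


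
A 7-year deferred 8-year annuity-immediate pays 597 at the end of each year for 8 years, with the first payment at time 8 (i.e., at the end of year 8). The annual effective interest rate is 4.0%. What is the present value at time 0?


PV at time 7 of the 8-year annuity-immediate:
a_n = 597 * (1-(1+0.04)^(-8))/0.04 = 4019.4487
Discount back 7 years to time 0:
PV = 4019.4487 * (1+0.04)^(-7)
= 4019.4487 * 0.759918
= 3054.4507


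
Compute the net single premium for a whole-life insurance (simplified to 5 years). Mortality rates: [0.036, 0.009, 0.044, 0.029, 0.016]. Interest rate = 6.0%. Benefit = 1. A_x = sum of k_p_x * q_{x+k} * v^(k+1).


v = 0.943396
Year 0: k_p_x=1.0, q=0.036, term=0.033962
Year 1: k_p_x=0.964, q=0.009, term=0.007722
Year 2: k_p_x=0.955324, q=0.044, term=0.035293
Year 3: k_p_x=0.91329, q=0.029, term=0.020979
Year 4: k_p_x=0.886804, q=0.016, term=0.010603
A_x = 0.1086


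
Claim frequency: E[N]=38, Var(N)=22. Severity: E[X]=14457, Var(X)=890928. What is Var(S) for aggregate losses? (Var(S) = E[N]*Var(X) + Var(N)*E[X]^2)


Var(S) = E[N]*Var(X) + Var(N)*E[X]^2
= 38*890928 + 22*14457^2
= 33855264 + 4598106678
= 4.6320e+09


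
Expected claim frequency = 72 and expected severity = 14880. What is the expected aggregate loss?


E[S] = E[N] * E[X]
= 72 * 14880
= 1.0714e+06


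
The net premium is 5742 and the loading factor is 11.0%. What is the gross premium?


Gross = net * (1 + loading)
= 5742 * (1 + 0.11)
= 5742 * 1.11
= 6373.62


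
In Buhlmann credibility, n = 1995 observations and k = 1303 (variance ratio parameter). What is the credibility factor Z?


Z = n / (n + k)
= 1995 / (1995 + 1303)
= 1995 / 3298
= 0.6049


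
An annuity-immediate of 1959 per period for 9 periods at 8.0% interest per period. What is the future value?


FV = PMT * ((1+i)^n - 1) / i
= 1959 * ((1.08)^9 - 1) / 0.08
= 1959 * (1.999005 - 1) / 0.08
= 24463.1258


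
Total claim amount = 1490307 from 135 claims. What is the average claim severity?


severity = total / number
= 1490307 / 135
= 11039.3111


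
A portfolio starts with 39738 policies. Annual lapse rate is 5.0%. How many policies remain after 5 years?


remaining = initial * (1 - lapse)^years
= 39738 * (1 - 0.05)^5
= 39738 * 0.773781
= 30748.5069


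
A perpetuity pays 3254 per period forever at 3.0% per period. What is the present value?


PV = PMT / i
= 3254 / 0.03
= 108466.6667


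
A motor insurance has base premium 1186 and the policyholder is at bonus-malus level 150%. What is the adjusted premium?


adjusted = base * BM_level / 100
= 1186 * 150 / 100
= 1186 * 1.5
= 1779.0


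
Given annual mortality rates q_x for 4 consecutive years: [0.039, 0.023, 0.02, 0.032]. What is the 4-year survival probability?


p_k = 1 - q_k for each year
Survival = product of (1 - q_k)
= 0.961 * 0.977 * 0.98 * 0.968
= 0.8907


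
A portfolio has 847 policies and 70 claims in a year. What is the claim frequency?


frequency = claims / policies
= 70 / 847
= 0.0826


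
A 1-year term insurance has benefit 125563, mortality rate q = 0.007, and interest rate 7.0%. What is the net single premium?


NSP = benefit * q * v
v = 1/(1+i) = 0.934579
NSP = 125563 * 0.007 * 0.934579
= 821.4402


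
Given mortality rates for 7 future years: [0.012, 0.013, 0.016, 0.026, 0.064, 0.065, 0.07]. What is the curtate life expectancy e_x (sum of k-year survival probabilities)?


e_x = sum_{k=1}^{n} k_p_x
k_p_x values:
  1_p_x = 0.988
  2_p_x = 0.975156
  3_p_x = 0.959554
  4_p_x = 0.934605
  5_p_x = 0.87479
  6_p_x = 0.817929
  7_p_x = 0.760674
e_x = 6.3107


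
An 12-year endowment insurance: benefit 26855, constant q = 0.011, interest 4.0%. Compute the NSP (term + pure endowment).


Term component = 2624.1242
Pure endowment = 12_p_x * v^12 * benefit = 0.8757 * 0.624597 * 26855 = 14688.6061
NSP = 17312.7303


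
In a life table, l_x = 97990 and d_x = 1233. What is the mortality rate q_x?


q_x = d_x / l_x
= 1233 / 97990
= 0.0126


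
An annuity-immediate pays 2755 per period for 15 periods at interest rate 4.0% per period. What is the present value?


PV = PMT * (1 - (1+i)^(-n)) / i
= 2755 * (1 - (1+0.04)^(-15)) / 0.04
= 2755 * (1 - 0.555265) / 0.04
= 2755 * 11.118387
= 30631.1574


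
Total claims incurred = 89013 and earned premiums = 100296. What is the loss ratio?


Loss ratio = claims / premiums
= 89013 / 100296
= 0.8875


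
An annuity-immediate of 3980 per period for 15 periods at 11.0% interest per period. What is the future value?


FV = PMT * ((1+i)^n - 1) / i
= 3980 * ((1.11)^15 - 1) / 0.11
= 3980 * (4.784589 - 1) / 0.11
= 136933.3288


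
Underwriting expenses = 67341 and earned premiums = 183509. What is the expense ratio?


Expense ratio = expenses / premiums
= 67341 / 183509
= 0.367


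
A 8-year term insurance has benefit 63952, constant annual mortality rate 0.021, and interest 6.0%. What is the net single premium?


NSP = benefit * sum_{k=0}^{n-1} k_p_x * q * v^(k+1)
With constant q=0.021, v=0.943396
Sum = 0.121998
NSP = 63952 * 0.121998
= 7801.9977


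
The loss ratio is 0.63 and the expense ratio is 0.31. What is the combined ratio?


Combined ratio = loss ratio + expense ratio
= 0.63 + 0.31
= 0.94


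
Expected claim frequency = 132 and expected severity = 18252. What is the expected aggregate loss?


E[S] = E[N] * E[X]
= 132 * 18252
= 2.4093e+06


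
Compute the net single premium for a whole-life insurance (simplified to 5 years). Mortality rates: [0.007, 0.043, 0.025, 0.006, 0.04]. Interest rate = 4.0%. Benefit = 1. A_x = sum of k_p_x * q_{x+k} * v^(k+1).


v = 0.961538
Year 0: k_p_x=1.0, q=0.007, term=0.006731
Year 1: k_p_x=0.993, q=0.043, term=0.039478
Year 2: k_p_x=0.950301, q=0.025, term=0.02112
Year 3: k_p_x=0.926543, q=0.006, term=0.004752
Year 4: k_p_x=0.920984, q=0.04, term=0.030279
A_x = 0.1024


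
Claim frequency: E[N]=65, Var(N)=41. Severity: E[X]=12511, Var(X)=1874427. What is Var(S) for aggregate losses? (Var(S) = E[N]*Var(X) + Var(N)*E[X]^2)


Var(S) = E[N]*Var(X) + Var(N)*E[X]^2
= 65*1874427 + 41*12511^2
= 121837755 + 6417529961
= 6.5394e+09


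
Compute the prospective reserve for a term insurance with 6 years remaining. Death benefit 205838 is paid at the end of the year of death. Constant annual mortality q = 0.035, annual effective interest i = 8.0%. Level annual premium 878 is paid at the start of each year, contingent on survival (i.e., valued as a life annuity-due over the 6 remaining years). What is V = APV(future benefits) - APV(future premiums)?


v = 1/(1+i) = 0.925926
APV(future benefits) per unit = sum_{k=0}^{5} k_p_x * q * v^(k+1) = 0.149469
APV(future benefits) = 205838 * 0.149469 = 30766.4365
Life annuity-due factor ä_{x:6} = sum_{k=0}^{5} k_p_x * v^k = 4.612192
APV(future premiums) = 878 * 4.612192 = 4049.5044
V = 30766.4365 - 4049.5044
= 26716.9321


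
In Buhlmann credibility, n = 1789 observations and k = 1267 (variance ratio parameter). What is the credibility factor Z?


Z = n / (n + k)
= 1789 / (1789 + 1267)
= 1789 / 3056
= 0.5854


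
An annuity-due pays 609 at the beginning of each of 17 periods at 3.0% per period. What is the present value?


PV_due = PMT * (1-(1+i)^(-n))/i * (1+i)
PV_immediate = 8018.1661
PV_due = 8018.1661 * 1.03
= 8258.7111


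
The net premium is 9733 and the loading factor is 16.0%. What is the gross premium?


Gross = net * (1 + loading)
= 9733 * (1 + 0.16)
= 9733 * 1.16
= 11290.28


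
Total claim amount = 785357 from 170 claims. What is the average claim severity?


severity = total / number
= 785357 / 170
= 4619.7471


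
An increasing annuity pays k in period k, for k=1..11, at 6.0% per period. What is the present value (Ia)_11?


(Ia)_n = sum_{k=1}^{n} k * v^k, v = 1/(1+i)
v = 0.943396
Sum computed term by term:
(Ia)_11 = 42.7571


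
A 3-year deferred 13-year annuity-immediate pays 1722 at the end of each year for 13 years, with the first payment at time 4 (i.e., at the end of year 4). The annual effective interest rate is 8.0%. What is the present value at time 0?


PV at time 3 of the 13-year annuity-immediate:
a_n = 1722 * (1-(1+0.08)^(-13))/0.08 = 13610.3022
Discount back 3 years to time 0:
PV = 13610.3022 * (1+0.08)^(-3)
= 13610.3022 * 0.793832
= 10804.2967


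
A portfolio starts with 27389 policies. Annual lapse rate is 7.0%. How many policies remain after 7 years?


remaining = initial * (1 - lapse)^years
= 27389 * (1 - 0.07)^7
= 27389 * 0.601701
= 16479.9851


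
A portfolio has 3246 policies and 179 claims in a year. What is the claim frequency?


frequency = claims / policies
= 179 / 3246
= 0.0551


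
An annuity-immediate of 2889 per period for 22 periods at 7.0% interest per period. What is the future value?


FV = PMT * ((1+i)^n - 1) / i
= 2889 * ((1.07)^22 - 1) / 0.07
= 2889 * (4.430402 - 1) / 0.07
= 141577.5804


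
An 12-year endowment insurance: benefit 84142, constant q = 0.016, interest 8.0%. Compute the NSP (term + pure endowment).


Term component = 9434.6705
Pure endowment = 12_p_x * v^12 * benefit = 0.824027 * 0.397114 * 84142 = 27533.977
NSP = 36968.6475


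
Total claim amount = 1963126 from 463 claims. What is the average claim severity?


severity = total / number
= 1963126 / 463
= 4240.013


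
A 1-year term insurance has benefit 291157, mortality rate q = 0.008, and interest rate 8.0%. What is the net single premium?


NSP = benefit * q * v
v = 1/(1+i) = 0.925926
NSP = 291157 * 0.008 * 0.925926
= 2156.7185


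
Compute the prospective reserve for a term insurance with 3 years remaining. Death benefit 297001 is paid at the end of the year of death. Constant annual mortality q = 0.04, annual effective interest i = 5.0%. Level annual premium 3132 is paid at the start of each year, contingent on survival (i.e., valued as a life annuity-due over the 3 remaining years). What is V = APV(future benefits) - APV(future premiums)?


v = 1/(1+i) = 0.952381
APV(future benefits) per unit = sum_{k=0}^{2} k_p_x * q * v^(k+1) = 0.10477
APV(future benefits) = 297001 * 0.10477 = 31116.6995
Life annuity-due factor ä_{x:3} = sum_{k=0}^{2} k_p_x * v^k = 2.750204
APV(future premiums) = 3132 * 2.750204 = 8613.6392
V = 31116.6995 - 8613.6392
= 22503.0603


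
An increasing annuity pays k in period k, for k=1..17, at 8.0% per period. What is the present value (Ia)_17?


(Ia)_n = sum_{k=1}^{n} k * v^k, v = 1/(1+i)
v = 0.925926
Sum computed term by term:
(Ia)_17 = 65.71


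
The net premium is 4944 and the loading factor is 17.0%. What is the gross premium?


Gross = net * (1 + loading)
= 4944 * (1 + 0.17)
= 4944 * 1.17
= 5784.48


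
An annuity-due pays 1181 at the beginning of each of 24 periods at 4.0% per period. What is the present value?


PV_due = PMT * (1-(1+i)^(-n))/i * (1+i)
PV_immediate = 18006.6635
PV_due = 18006.6635 * 1.04
= 18726.93


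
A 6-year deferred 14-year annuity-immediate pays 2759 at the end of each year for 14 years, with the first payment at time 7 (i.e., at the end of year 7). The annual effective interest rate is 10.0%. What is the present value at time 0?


PV at time 6 of the 14-year annuity-immediate:
a_n = 2759 * (1-(1+0.1)^(-14))/0.1 = 20324.6907
Discount back 6 years to time 0:
PV = 20324.6907 * (1+0.1)^(-6)
= 20324.6907 * 0.564474
= 11472.758


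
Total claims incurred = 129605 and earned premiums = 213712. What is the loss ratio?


Loss ratio = claims / premiums
= 129605 / 213712
= 0.6064


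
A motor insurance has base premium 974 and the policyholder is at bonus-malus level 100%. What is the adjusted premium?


adjusted = base * BM_level / 100
= 974 * 100 / 100
= 974 * 1.0
= 974.0


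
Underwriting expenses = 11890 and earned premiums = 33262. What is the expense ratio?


Expense ratio = expenses / premiums
= 11890 / 33262
= 0.3575


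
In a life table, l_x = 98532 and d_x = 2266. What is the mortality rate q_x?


q_x = d_x / l_x
= 2266 / 98532
= 0.023


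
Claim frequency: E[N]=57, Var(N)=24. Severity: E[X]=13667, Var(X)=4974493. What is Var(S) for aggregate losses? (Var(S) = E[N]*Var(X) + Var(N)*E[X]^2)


Var(S) = E[N]*Var(X) + Var(N)*E[X]^2
= 57*4974493 + 24*13667^2
= 283546101 + 4482885336
= 4.7664e+09


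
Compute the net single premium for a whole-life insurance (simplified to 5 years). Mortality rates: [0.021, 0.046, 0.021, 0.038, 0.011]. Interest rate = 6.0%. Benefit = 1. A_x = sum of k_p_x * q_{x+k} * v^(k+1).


v = 0.943396
Year 0: k_p_x=1.0, q=0.021, term=0.019811
Year 1: k_p_x=0.979, q=0.046, term=0.04008
Year 2: k_p_x=0.933966, q=0.021, term=0.016468
Year 3: k_p_x=0.914353, q=0.038, term=0.027522
Year 4: k_p_x=0.879607, q=0.011, term=0.00723
A_x = 0.1111


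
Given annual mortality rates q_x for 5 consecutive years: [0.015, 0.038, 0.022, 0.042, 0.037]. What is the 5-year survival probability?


p_k = 1 - q_k for each year
Survival = product of (1 - q_k)
= 0.985 * 0.962 * 0.978 * 0.958 * 0.963
= 0.855


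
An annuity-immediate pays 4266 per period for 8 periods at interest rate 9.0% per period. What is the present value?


PV = PMT * (1 - (1+i)^(-n)) / i
= 4266 * (1 - (1+0.09)^(-8)) / 0.09
= 4266 * (1 - 0.501866) / 0.09
= 4266 * 5.534819
= 23611.5383


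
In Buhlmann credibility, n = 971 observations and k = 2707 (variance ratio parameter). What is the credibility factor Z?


Z = n / (n + k)
= 971 / (971 + 2707)
= 971 / 3678
= 0.264


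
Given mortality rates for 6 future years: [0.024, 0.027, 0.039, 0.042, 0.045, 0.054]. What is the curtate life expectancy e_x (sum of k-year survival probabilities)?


e_x = sum_{k=1}^{n} k_p_x
k_p_x values:
  1_p_x = 0.976
  2_p_x = 0.949648
  3_p_x = 0.912612
  4_p_x = 0.874282
  5_p_x = 0.834939
  6_p_x = 0.789853
e_x = 5.3373


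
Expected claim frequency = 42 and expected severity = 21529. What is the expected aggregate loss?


E[S] = E[N] * E[X]
= 42 * 21529
= 904218


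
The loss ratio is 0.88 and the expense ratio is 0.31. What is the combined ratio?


Combined ratio = loss ratio + expense ratio
= 0.88 + 0.31
= 1.19


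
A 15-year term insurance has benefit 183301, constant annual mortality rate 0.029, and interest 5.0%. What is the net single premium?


NSP = benefit * sum_{k=0}^{n-1} k_p_x * q * v^(k+1)
With constant q=0.029, v=0.952381
Sum = 0.25353
NSP = 183301 * 0.25353
= 46472.3116


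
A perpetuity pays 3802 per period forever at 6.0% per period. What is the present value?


PV = PMT / i
= 3802 / 0.06
= 63366.6667


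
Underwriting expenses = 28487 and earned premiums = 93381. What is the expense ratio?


Expense ratio = expenses / premiums
= 28487 / 93381
= 0.3051


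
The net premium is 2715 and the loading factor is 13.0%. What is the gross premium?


Gross = net * (1 + loading)
= 2715 * (1 + 0.13)
= 2715 * 1.13
= 3067.95


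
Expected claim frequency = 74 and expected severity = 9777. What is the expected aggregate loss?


E[S] = E[N] * E[X]
= 74 * 9777
= 723498


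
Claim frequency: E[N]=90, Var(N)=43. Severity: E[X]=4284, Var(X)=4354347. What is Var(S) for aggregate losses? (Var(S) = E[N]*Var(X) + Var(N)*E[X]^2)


Var(S) = E[N]*Var(X) + Var(N)*E[X]^2
= 90*4354347 + 43*4284^2
= 391891230 + 789164208
= 1.1811e+09


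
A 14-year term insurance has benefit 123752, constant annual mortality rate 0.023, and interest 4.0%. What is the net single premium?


NSP = benefit * sum_{k=0}^{n-1} k_p_x * q * v^(k+1)
With constant q=0.023, v=0.961538
Sum = 0.212869
NSP = 123752 * 0.212869
= 26342.9558


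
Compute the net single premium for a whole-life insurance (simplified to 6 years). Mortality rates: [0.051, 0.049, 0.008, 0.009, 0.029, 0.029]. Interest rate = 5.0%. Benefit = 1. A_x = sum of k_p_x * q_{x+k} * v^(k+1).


v = 0.952381
Year 0: k_p_x=1.0, q=0.051, term=0.048571
Year 1: k_p_x=0.949, q=0.049, term=0.042178
Year 2: k_p_x=0.902499, q=0.008, term=0.006237
Year 3: k_p_x=0.895279, q=0.009, term=0.006629
Year 4: k_p_x=0.887221, q=0.029, term=0.02016
Year 5: k_p_x=0.861492, q=0.029, term=0.018643
A_x = 0.1424


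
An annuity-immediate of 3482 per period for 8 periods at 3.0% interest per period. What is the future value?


FV = PMT * ((1+i)^n - 1) / i
= 3482 * ((1.03)^8 - 1) / 0.03
= 3482 * (1.26677 - 1) / 0.03
= 30963.1141


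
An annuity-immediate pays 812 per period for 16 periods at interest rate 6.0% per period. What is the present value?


PV = PMT * (1 - (1+i)^(-n)) / i
= 812 * (1 - (1+0.06)^(-16)) / 0.06
= 812 * (1 - 0.393646) / 0.06
= 812 * 10.105895
= 8205.987


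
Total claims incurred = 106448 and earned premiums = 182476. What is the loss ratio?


Loss ratio = claims / premiums
= 106448 / 182476
= 0.5834


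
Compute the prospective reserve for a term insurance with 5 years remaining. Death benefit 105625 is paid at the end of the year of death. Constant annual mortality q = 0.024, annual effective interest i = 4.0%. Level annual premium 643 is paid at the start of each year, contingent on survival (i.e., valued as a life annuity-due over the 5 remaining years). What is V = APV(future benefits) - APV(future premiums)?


v = 1/(1+i) = 0.961538
APV(future benefits) per unit = sum_{k=0}^{4} k_p_x * q * v^(k+1) = 0.102031
APV(future benefits) = 105625 * 0.102031 = 10777.0024
Life annuity-due factor ä_{x:5} = sum_{k=0}^{4} k_p_x * v^k = 4.421334
APV(future premiums) = 643 * 4.421334 = 2842.918
V = 10777.0024 - 2842.918
= 7934.0844
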